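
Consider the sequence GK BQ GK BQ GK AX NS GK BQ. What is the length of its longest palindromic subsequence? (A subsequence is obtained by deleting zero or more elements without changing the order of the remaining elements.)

One longest palindromic subsequence is BQ GK NS GK BQ (positions 2,3,7,8,9); it reads the same forward and backward, and the interval DP gives dp[1][9] = 5.

5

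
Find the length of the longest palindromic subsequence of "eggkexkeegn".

One longest palindromic subsequence is geeeg (positions 3,5,8,9,10); it reads the same forward and backward, and the interval DP gives dp[1][11] = 5.

5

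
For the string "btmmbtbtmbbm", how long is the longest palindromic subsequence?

7

One longest palindromic subsequence is mbbmbbm (positions 3,5,7,9,10,11,12); it reads the same forward and backward, and the interval DP gives dp[1][12] = 7.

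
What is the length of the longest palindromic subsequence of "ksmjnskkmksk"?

One longest palindromic subsequence is ksmkkmsk (positions 1,2,3,7,8,9,11,12); it reads the same forward and backward, and the interval DP gives dp[1][12] = 8.

8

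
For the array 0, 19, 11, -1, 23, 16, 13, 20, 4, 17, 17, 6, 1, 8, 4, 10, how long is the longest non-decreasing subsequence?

5

Let dp[i] be the longest non-decreasing subsequence ending at position i. Then dp = [1, 2, 2, 1, 3, 3, 3, 4, 2, 4, 5, 3, 2, 4, 3, 5].
The maximum is 5; one witness is 0, 11, 16, 17, 17 at positions 1,3,6,10,11.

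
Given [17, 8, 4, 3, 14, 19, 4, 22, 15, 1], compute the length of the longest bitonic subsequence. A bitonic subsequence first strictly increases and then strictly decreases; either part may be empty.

Let inc[i] be the LIS ending at i and dec[i] the longest strictly decreasing subsequence starting at i. inc = [1, 1, 1, 1, 2, 3, 2, 4, 3, 1], dec = [5, 4, 3, 2, 3, 3, 2, 3, 2, 1].
max_i inc[i]+dec[i]−1 = 6, with one witness 8, 14, 19, 22, 15, 1.

6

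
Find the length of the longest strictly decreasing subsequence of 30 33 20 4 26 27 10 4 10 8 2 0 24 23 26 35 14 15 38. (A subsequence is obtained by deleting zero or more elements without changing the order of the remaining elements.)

6

Let dp[i] be the longest decreasing subsequence ending at position i. Then dp = [1, 1, 2, 3, 2, 2, 3, 4, 3, 4, 5, 6, 3, 4, 3, 1, 5, 5, 1].
The maximum is 6; one witness is 30, 20, 10, 4, 2, 0 at positions 1,3,7,8,11,12.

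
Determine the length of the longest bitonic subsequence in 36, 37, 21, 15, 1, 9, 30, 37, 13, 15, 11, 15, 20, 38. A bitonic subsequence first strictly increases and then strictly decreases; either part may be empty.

Let inc[i] be the LIS ending at i and dec[i] the longest strictly decreasing subsequence starting at i. inc = [1, 2, 1, 1, 1, 2, 3, 4, 3, 4, 3, 4, 5, 6], dec = [5, 5, 4, 3, 1, 1, 3, 3, 2, 2, 1, 1, 1, 1].
max_i inc[i]+dec[i]−1 = 6, with one witness 36, 37, 21, 15, 13, 11.

6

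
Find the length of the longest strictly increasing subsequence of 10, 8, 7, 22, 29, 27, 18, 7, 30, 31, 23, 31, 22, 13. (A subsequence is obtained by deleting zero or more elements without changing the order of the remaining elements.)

5

One longest increasing subsequence is 10, 22, 29, 30, 31 (positions 1,4,5,9,10), of length 5; no longer one exists.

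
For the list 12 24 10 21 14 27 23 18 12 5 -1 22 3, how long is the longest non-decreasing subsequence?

4

One longest non-decreasing subsequence is 12, 14, 18, 22 (positions 1,5,8,12), of length 4; no longer one exists.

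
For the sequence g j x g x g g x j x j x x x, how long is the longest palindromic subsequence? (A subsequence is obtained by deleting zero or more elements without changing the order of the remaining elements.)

9

One longest palindromic subsequence is xxxjxjxxx (positions 3,5,8,9,10,11,12,13,14); it reads the same forward and backward, and the interval DP gives dp[1][14] = 9.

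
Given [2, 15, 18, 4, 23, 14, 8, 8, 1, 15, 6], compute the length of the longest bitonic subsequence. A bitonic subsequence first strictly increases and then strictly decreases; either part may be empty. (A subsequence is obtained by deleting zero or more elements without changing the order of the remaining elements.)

7

Let inc[i] be the LIS ending at i and dec[i] the longest strictly decreasing subsequence starting at i. inc = [1, 2, 3, 2, 4, 3, 3, 3, 1, 4, 3], dec = [2, 4, 4, 2, 4, 3, 2, 2, 1, 2, 1].
max_i inc[i]+dec[i]−1 = 7, with one witness 2, 15, 18, 23, 14, 8, 6.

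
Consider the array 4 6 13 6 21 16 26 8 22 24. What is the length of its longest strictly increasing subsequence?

6

One longest increasing subsequence is 4, 6, 13, 21, 22, 24 (positions 1,2,3,5,9,10), of length 6; no longer one exists.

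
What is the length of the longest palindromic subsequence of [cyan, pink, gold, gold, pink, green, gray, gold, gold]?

One longest palindromic subsequence is gold gold gray gold gold (positions 3,4,7,8,9); it reads the same forward and backward, and the interval DP gives dp[1][9] = 5.

5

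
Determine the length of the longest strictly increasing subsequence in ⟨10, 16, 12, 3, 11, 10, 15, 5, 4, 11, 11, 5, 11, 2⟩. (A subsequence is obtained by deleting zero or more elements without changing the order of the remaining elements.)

4

Let dp[i] be the longest increasing subsequence ending at position i. Then dp = [1, 2, 2, 1, 2, 2, 3, 2, 2, 3, 3, 3, 4, 1].
The maximum is 4; one witness is 3, 4, 5, 11 at positions 4,9,12,13.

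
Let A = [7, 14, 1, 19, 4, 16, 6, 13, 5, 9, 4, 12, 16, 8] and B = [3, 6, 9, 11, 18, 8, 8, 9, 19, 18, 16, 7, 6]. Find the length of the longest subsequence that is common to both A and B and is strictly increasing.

For each value that appears in both, track the longest common increasing run ending there.
The best achievable length is 3; one witness is 6, 9, 16 (A-positions 7,10,13, B-positions 2,3,11).

3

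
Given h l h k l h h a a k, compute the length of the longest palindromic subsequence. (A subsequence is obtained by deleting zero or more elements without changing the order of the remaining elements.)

5

One longest palindromic subsequence is hhlhh (positions 1,3,5,6,7); it reads the same forward and backward, and the interval DP gives dp[1][10] = 5.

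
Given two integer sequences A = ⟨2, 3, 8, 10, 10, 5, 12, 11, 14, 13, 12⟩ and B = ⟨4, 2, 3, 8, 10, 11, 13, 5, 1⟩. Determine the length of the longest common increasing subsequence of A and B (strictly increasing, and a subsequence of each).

6

A longest common strictly increasing subsequence is 2, 3, 8, 10, 11, 13 (length 6); it appears in order in both A and B, and no longer such subsequence exists.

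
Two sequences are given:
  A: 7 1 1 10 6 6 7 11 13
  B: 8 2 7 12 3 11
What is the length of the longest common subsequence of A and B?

Backtracking the LCS table gives one alignment: 7 (A1,B3) → 11 (A8,B6).
So the longest common subsequence has length 2.

2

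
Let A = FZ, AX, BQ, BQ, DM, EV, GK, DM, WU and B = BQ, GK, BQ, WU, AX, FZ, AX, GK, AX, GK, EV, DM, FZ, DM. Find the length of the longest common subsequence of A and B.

4

Backtracking the LCS table gives one alignment: FZ (A1,B6) → AX (A2,B9) → DM (A5,B12) → DM (A8,B14).
So the longest common subsequence has length 4.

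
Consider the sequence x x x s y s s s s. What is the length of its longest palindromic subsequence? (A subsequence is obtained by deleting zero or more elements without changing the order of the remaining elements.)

Using dp[i][j] = 2 + dp[i+1][j−1] if the ends match, else max(dp[i+1][j], dp[i][j−1]):
dp[1][9] = 5. A witness is sssss at positions 4,6,7,8,9.

5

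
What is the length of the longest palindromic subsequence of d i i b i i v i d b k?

One longest palindromic subsequence is diiiiid (positions 1,2,3,5,6,8,9); it reads the same forward and backward, and the interval DP gives dp[1][11] = 7.

7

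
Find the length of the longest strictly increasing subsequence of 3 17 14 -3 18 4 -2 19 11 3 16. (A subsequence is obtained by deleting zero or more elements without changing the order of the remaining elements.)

4

Scanning left to right, the best length ending at each element is: 3→1, 17→2, 14→2, -3→1, 18→3, 4→2, -2→2, 19→4, 11→3, 3→3, 16→4.
So the longest increasing subsequence has length 4, e.g. 3, 17, 18, 19.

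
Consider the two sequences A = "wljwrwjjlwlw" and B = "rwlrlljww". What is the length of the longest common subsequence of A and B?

6

A longest common subsequence is wlrjww (length 6); the LCS DP confirms no longer common subsequence exists.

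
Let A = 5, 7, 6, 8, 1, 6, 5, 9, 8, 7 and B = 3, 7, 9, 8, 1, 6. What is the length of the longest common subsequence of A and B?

4

Backtracking the LCS table gives one alignment: 7 (A2,B2) → 8 (A4,B4) → 1 (A5,B5) → 6 (A6,B6).
So the longest common subsequence has length 4.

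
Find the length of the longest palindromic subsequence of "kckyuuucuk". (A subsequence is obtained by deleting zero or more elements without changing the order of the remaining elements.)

7

Using dp[i][j] = 2 + dp[i+1][j−1] if the ends match, else max(dp[i+1][j], dp[i][j−1]):
dp[1][10] = 7. A witness is kcuuuck at positions 1,2,5,6,7,8,10.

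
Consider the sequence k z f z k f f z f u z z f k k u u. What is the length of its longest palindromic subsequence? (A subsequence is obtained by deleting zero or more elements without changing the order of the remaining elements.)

One longest palindromic subsequence is kzfzffzfzk (positions 1,2,3,4,6,7,8,9,12,15); it reads the same forward and backward, and the interval DP gives dp[1][17] = 10.

10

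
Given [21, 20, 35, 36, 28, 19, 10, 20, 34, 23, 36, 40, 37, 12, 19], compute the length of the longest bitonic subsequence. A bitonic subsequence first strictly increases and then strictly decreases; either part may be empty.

One longest bitonic subsequence is 21, 28, 34, 36, 40, 37, 19 (positions 1,5,9,11,12,13,15): it rises to 40 then falls. Length 7 is optimal.

7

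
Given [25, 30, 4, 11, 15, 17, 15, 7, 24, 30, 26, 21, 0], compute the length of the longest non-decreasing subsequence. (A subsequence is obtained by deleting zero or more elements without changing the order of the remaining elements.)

Scanning left to right, the best length ending at each element is: 25→1, 30→2, 4→1, 11→2, 15→3, 17→4, 15→4, 7→2, 24→5, 30→6, 26→6, 21→5, 0→1.
So the longest non-decreasing subsequence has length 6, e.g. 4, 11, 15, 17, 24, 30.

6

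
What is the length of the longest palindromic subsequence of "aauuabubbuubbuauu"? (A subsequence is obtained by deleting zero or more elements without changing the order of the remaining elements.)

14

Using dp[i][j] = 2 + dp[i+1][j−1] if the ends match, else max(dp[i+1][j], dp[i][j−1]):
dp[1][17] = 14. A witness is uuaubbuubbuauu at positions 3,4,5,7,8,9,10,11,12,13,14,15,16,17.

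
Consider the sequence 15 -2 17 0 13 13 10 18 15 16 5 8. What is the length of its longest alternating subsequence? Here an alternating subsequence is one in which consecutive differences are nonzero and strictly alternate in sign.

Track the best alternating length ending on an up-step vs a down-step at each position: up/down = 1/1, 1/2, 3/1, 3/4, 5/4, 5/4, 5/6, 7/1, 7/8, 9/8, 5/10, 11/10.
The maximum over both is 11; one such subsequence is 15, -2, 17, 0, 13, 10, 18, 15, 16, 5, 8.

11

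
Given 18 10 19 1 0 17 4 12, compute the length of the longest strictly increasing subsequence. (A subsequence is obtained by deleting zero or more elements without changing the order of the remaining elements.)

3

Let dp[i] be the longest increasing subsequence ending at position i. Then dp = [1, 1, 2, 1, 1, 2, 2, 3].
The maximum is 3; one witness is 1, 4, 12 at positions 4,7,8.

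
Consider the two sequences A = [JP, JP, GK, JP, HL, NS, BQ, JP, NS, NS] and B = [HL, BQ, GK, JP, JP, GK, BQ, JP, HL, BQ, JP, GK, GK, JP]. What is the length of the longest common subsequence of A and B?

Backtracking the LCS table gives one alignment: JP (A1,B4) → JP (A2,B5) → GK (A3,B6) → JP (A4,B8) → HL (A5,B9) → BQ (A7,B10) → JP (A8,B14).
So the longest common subsequence has length 7.

7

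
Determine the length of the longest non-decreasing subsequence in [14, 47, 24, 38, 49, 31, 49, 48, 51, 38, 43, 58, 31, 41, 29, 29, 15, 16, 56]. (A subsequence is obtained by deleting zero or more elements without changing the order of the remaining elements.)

7

Let dp[i] be the longest non-decreasing subsequence ending at position i. Then dp = [1, 2, 2, 3, 4, 3, 5, 4, 6, 4, 5, 7, 4, 5, 3, 4, 2, 3, 7].
The maximum is 7; one witness is 14, 24, 38, 49, 49, 51, 58 at positions 1,3,4,5,7,9,12.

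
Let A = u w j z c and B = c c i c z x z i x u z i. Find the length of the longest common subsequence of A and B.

A longest common subsequence is uz (length 2); the LCS DP confirms no longer common subsequence exists.

2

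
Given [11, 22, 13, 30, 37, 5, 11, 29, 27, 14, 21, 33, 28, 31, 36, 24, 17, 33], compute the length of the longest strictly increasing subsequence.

Let dp[i] be the longest increasing subsequence ending at position i. Then dp = [1, 2, 2, 3, 4, 1, 2, 3, 3, 3, 4, 5, 5, 6, 7, 5, 4, 7].
The maximum is 7; one witness is 11, 13, 14, 21, 28, 31, 36 at positions 1,3,10,11,13,14,15.

7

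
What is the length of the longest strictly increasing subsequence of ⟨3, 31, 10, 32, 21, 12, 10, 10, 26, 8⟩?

Let dp[i] be the longest increasing subsequence ending at position i. Then dp = [1, 2, 2, 3, 3, 3, 2, 2, 4, 2].
The maximum is 4; one witness is 3, 10, 21, 26 at positions 1,3,5,9.

4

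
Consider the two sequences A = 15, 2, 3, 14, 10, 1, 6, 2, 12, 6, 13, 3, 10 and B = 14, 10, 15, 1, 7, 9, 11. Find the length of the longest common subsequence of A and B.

3

A longest common subsequence is 14, 10, 1 (length 3); the LCS DP confirms no longer common subsequence exists.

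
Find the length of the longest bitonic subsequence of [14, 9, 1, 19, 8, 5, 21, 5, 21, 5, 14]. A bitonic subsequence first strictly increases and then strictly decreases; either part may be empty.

4

One longest bitonic subsequence is 14, 9, 8, 5 (positions 1,2,5,10): it rises to 14 then falls. Length 4 is optimal.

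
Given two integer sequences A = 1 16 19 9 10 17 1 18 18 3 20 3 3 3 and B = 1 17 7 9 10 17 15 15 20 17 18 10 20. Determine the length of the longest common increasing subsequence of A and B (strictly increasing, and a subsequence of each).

6

For each value that appears in both, track the longest common increasing run ending there.
The best achievable length is 6; one witness is 1, 9, 10, 17, 18, 20 (A-positions 1,4,5,6,8,11, B-positions 1,4,5,6,11,13).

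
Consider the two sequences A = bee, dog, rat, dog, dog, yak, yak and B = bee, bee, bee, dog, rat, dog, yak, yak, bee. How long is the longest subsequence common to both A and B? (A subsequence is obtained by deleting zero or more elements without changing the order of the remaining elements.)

6

A longest common subsequence is bee, dog, rat, dog, yak, yak (length 6); the LCS DP confirms no longer common subsequence exists.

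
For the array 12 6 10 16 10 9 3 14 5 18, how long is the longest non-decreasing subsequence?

5

Scanning left to right, the best length ending at each element is: 12→1, 6→1, 10→2, 16→3, 10→3, 9→2, 3→1, 14→4, 5→2, 18→5.
So the longest non-decreasing subsequence has length 5, e.g. 6, 10, 10, 14, 18.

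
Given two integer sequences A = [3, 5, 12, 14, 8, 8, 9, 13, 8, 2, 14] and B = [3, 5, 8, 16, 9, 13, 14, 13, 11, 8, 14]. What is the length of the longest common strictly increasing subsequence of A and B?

For each value that appears in both, track the longest common increasing run ending there.
The best achievable length is 6; one witness is 3, 5, 8, 9, 13, 14 (A-positions 1,2,5,7,8,11, B-positions 1,2,3,5,6,7).

6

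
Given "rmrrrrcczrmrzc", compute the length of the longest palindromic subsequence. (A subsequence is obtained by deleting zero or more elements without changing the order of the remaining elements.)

One longest palindromic subsequence is rmrrrrrmr (positions 1,2,3,4,5,6,10,11,12); it reads the same forward and backward, and the interval DP gives dp[1][14] = 9.

9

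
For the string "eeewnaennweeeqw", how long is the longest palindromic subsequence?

Using dp[i][j] = 2 + dp[i+1][j−1] if the ends match, else max(dp[i+1][j], dp[i][j−1]):
dp[1][15] = 11. A witness is eeewnnnweee at positions 1,2,3,4,5,8,9,10,11,12,13.

11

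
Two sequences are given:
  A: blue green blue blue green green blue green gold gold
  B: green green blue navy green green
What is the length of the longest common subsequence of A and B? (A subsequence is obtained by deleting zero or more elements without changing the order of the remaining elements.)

4

A longest common subsequence is green, blue, green, green (length 4); the LCS DP confirms no longer common subsequence exists.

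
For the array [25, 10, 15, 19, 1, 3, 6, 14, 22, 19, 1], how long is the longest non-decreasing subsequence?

Let dp[i] be the longest non-decreasing subsequence ending at position i. Then dp = [1, 1, 2, 3, 1, 2, 3, 4, 5, 5, 2].
The maximum is 5; one witness is 1, 3, 6, 14, 22 at positions 5,6,7,8,9.

5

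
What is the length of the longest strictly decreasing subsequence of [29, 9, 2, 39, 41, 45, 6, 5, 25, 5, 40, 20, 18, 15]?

Let dp[i] be the longest decreasing subsequence ending at position i. Then dp = [1, 2, 3, 1, 1, 1, 3, 4, 2, 4, 2, 3, 4, 5].
The maximum is 5; one witness is 29, 25, 20, 18, 15 at positions 1,9,12,13,14.

5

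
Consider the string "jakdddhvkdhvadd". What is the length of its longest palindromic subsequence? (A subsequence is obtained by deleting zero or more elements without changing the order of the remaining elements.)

7

Using dp[i][j] = 2 + dp[i+1][j−1] if the ends match, else max(dp[i+1][j], dp[i][j−1]):
dp[1][15] = 7. A witness is ddvhvdd at positions 4,5,8,11,12,14,15.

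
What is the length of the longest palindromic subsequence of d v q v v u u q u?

4

One longest palindromic subsequence is quuq (positions 3,6,7,8); it reads the same forward and backward, and the interval DP gives dp[1][9] = 4.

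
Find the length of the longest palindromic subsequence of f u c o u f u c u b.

7

Using dp[i][j] = 2 + dp[i+1][j−1] if the ends match, else max(dp[i+1][j], dp[i][j−1]):
dp[1][10] = 7. A witness is ucufucu at positions 2,3,5,6,7,8,9.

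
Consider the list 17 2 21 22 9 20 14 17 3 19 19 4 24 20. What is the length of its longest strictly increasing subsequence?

6

One longest increasing subsequence is 2, 9, 14, 17, 19, 24 (positions 2,5,7,8,10,13), of length 6; no longer one exists.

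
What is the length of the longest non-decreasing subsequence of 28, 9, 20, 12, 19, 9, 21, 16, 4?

Scanning left to right, the best length ending at each element is: 28→1, 9→1, 20→2, 12→2, 19→3, 9→2, 21→4, 16→3, 4→1.
So the longest non-decreasing subsequence has length 4, e.g. 9, 12, 19, 21.

4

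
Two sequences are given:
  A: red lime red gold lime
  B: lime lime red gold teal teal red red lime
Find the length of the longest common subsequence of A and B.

A longest common subsequence is lime, red, gold, lime (length 4); the LCS DP confirms no longer common subsequence exists.

4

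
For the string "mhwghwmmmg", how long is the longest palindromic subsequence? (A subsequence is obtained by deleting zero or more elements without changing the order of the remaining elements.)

5

One longest palindromic subsequence is gmmmg (positions 4,7,8,9,10); it reads the same forward and backward, and the interval DP gives dp[1][10] = 5.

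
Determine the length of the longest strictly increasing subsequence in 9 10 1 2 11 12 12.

One longest increasing subsequence is 9, 10, 11, 12 (positions 1,2,5,6), of length 4; no longer one exists.

4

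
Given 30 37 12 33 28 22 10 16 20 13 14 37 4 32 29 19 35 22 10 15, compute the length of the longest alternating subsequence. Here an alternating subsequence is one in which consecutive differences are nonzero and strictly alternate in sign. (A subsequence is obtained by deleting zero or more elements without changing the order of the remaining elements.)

14

A longest alternating subsequence is 30, 37, 12, 33, 10, 16, 13, 14, 4, 32, 29, 35, 10, 15 (positions 1,2,3,4,7,8,10,11,13,14,15,17,19,20); its 13 consecutive differences strictly alternate in sign, and length 14 is optimal.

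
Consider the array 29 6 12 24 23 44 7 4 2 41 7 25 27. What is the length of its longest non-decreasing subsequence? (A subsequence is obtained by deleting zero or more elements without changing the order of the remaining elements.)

5

Scanning left to right, the best length ending at each element is: 29→1, 6→1, 12→2, 24→3, 23→3, 44→4, 7→2, 4→1, 2→1, 41→4, 7→3, 25→4, 27→5.
So the longest non-decreasing subsequence has length 5, e.g. 6, 12, 24, 25, 27.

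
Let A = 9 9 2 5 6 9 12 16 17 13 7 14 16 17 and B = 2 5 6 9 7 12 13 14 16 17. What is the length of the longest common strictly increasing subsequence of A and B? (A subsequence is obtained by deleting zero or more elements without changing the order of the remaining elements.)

9

A longest common strictly increasing subsequence is 2, 5, 6, 9, 12, 13, 14, 16, 17 (length 9); it appears in order in both A and B, and no longer such subsequence exists.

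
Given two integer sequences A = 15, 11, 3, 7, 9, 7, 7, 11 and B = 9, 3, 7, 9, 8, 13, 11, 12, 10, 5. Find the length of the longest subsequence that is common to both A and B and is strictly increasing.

A longest common strictly increasing subsequence is 3, 7, 9, 11 (length 4); it appears in order in both A and B, and no longer such subsequence exists.

4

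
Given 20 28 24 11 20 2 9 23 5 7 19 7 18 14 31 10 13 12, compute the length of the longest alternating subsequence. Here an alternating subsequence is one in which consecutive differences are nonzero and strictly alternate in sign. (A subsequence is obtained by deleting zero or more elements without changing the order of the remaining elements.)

15

A longest alternating subsequence is 20, 28, 11, 20, 2, 9, 5, 19, 7, 18, 14, 31, 10, 13, 12 (positions 1,2,4,5,6,7,9,11,12,13,14,15,16,17,18); its 14 consecutive differences strictly alternate in sign, and length 15 is optimal.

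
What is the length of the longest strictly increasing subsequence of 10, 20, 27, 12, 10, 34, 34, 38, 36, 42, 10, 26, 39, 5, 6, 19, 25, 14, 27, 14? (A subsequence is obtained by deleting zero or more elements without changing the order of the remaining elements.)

6

Scanning left to right, the best length ending at each element is: 10→1, 20→2, 27→3, 12→2, 10→1, 34→4, 34→4, 38→5, 36→5, 42→6, 10→1, 26→3, 39→6, 5→1, 6→2, 19→3, 25→4, 14→3, 27→5, 14→3.
So the longest increasing subsequence has length 6, e.g. 10, 20, 27, 34, 38, 42.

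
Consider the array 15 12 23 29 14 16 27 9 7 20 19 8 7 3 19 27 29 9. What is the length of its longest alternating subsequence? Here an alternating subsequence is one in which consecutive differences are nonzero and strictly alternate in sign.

10

A longest alternating subsequence is 15, 12, 23, 14, 16, 9, 20, 8, 19, 9 (positions 1,2,3,5,6,8,10,12,15,18); its 9 consecutive differences strictly alternate in sign, and length 10 is optimal.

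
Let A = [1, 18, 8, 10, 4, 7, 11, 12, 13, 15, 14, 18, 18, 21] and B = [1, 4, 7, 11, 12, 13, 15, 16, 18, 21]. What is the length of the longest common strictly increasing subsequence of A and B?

For each value that appears in both, track the longest common increasing run ending there.
The best achievable length is 9; one witness is 1, 4, 7, 11, 12, 13, 15, 18, 21 (A-positions 1,5,6,7,8,9,10,12,14, B-positions 1,2,3,4,5,6,7,9,10).

9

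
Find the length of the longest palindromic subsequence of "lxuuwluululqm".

One longest palindromic subsequence is luluulul (positions 1,3,6,7,8,9,10,11); it reads the same forward and backward, and the interval DP gives dp[1][13] = 8.

8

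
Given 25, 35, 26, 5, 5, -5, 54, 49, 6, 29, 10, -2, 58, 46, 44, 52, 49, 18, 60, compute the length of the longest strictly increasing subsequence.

6

Scanning left to right, the best length ending at each element is: 25→1, 35→2, 26→2, 5→1, 5→1, -5→1, 54→3, 49→3, 6→2, 29→3, 10→3, -2→2, 58→4, 46→4, 44→4, 52→5, 49→5, 18→4, 60→6.
So the longest increasing subsequence has length 6, e.g. 25, 26, 29, 46, 52, 60.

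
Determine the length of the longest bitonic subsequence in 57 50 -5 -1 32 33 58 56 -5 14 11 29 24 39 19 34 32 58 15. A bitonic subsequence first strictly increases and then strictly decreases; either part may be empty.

10

Let inc[i] be the LIS ending at i and dec[i] the longest strictly decreasing subsequence starting at i. inc = [1, 1, 1, 2, 3, 4, 5, 5, 1, 3, 3, 4, 4, 5, 4, 5, 5, 6, 4], dec = [7, 6, 1, 2, 5, 5, 6, 5, 1, 2, 1, 4, 3, 4, 2, 3, 2, 2, 1].
max_i inc[i]+dec[i]−1 = 10, with one witness -5, -1, 32, 33, 58, 56, 39, 34, 32, 15.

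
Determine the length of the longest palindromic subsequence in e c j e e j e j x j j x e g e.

9

Using dp[i][j] = 2 + dp[i+1][j−1] if the ends match, else max(dp[i+1][j], dp[i][j−1]):
dp[1][15] = 9. A witness is eejjxjjee at positions 1,5,6,8,9,10,11,13,15.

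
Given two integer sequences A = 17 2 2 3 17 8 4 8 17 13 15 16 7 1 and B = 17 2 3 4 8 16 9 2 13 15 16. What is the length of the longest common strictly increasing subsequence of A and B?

7

For each value that appears in both, track the longest common increasing run ending there.
The best achievable length is 7; one witness is 2, 3, 4, 8, 13, 15, 16 (A-positions 2,4,7,8,10,11,12, B-positions 2,3,4,5,9,10,11).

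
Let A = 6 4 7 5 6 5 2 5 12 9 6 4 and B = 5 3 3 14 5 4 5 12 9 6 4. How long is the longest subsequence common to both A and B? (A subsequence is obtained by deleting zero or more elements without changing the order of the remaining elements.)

7

A longest common subsequence is 5, 5, 5, 12, 9, 6, 4 (length 7); the LCS DP confirms no longer common subsequence exists.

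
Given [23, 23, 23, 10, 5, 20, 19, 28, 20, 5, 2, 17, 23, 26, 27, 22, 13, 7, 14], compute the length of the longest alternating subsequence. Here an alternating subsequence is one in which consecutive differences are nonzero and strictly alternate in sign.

9

A longest alternating subsequence is 23, 10, 20, 19, 28, 5, 17, 13, 14 (positions 1,4,6,7,8,10,12,17,19); its 8 consecutive differences strictly alternate in sign, and length 9 is optimal.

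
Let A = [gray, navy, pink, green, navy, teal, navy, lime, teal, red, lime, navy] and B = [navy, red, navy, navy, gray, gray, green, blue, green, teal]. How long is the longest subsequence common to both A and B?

Backtracking the LCS table gives one alignment: navy (A2,B1) → navy (A5,B3) → navy (A7,B4) → teal (A9,B10).
So the longest common subsequence has length 4.

4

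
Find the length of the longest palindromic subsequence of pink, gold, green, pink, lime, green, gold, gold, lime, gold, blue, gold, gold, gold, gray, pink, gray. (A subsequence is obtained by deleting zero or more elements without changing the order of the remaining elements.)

Using dp[i][j] = 2 + dp[i+1][j−1] if the ends match, else max(dp[i+1][j], dp[i][j−1]):
dp[1][17] = 9. A witness is pink gold gold gold blue gold gold gold pink at positions 4,7,8,10,11,12,13,14,16.

9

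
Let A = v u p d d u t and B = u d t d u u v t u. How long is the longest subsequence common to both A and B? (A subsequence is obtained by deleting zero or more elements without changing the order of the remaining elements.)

5

Backtracking the LCS table gives one alignment: u (A2,B1) → d (A4,B2) → d (A5,B4) → u (A6,B6) → t (A7,B8).
So the longest common subsequence has length 5.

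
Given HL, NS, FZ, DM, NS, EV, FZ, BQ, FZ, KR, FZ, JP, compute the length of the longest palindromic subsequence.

5

Using dp[i][j] = 2 + dp[i+1][j−1] if the ends match, else max(dp[i+1][j], dp[i][j−1]):
dp[1][12] = 5. A witness is FZ FZ BQ FZ FZ at positions 3,7,8,9,11.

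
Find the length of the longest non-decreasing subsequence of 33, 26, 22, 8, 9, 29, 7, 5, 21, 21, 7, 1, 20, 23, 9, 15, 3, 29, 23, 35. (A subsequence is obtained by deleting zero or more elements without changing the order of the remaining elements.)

Scanning left to right, the best length ending at each element is: 33→1, 26→1, 22→1, 8→1, 9→2, 29→3, 7→1, 5→1, 21→3, 21→4, 7→2, 1→1, 20→3, 23→5, 9→3, 15→4, 3→2, 29→6, 23→6, 35→7.
So the longest non-decreasing subsequence has length 7, e.g. 8, 9, 21, 21, 23, 29, 35.

7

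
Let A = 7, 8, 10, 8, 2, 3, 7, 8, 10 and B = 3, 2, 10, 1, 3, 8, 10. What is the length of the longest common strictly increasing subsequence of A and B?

4

For each value that appears in both, track the longest common increasing run ending there.
The best achievable length is 4; one witness is 2, 3, 8, 10 (A-positions 5,6,8,9, B-positions 2,5,6,7).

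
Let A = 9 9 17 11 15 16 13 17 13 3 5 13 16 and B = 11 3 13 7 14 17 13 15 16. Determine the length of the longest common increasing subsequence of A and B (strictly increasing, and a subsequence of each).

3

For each value that appears in both, track the longest common increasing run ending there.
The best achievable length is 3; one witness is 11, 13, 17 (A-positions 4,7,8, B-positions 1,3,6).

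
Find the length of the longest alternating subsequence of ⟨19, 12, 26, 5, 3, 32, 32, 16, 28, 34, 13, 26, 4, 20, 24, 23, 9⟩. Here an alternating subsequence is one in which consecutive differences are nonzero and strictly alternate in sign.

12

A longest alternating subsequence is 19, 12, 26, 5, 32, 16, 28, 13, 26, 4, 24, 23 (positions 1,2,3,4,6,8,9,11,12,13,15,16); its 11 consecutive differences strictly alternate in sign, and length 12 is optimal.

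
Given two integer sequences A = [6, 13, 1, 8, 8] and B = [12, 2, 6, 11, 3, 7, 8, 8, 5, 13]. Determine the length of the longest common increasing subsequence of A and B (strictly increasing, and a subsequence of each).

2

For each value that appears in both, track the longest common increasing run ending there.
The best achievable length is 2; one witness is 6, 8 (A-positions 1,4, B-positions 3,7).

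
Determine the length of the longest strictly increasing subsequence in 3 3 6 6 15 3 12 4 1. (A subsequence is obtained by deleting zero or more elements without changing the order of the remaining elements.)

One longest increasing subsequence is 3, 6, 15 (positions 1,3,5), of length 3; no longer one exists.

3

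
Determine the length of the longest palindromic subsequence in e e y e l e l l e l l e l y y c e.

13

One longest palindromic subsequence is eylellellelye (positions 1,3,5,6,7,8,9,10,11,12,13,15,17); it reads the same forward and backward, and the interval DP gives dp[1][17] = 13.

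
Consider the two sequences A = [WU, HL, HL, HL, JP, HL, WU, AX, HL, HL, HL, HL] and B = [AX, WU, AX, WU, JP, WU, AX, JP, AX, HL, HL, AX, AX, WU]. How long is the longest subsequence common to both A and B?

Backtracking the LCS table gives one alignment: WU (A1,B4) → JP (A5,B5) → WU (A7,B6) → AX (A8,B9) → HL (A9,B10) → HL (A10,B11).
So the longest common subsequence has length 6.

6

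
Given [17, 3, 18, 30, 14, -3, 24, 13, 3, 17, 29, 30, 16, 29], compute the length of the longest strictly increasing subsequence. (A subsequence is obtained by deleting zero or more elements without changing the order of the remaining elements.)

5

Scanning left to right, the best length ending at each element is: 17→1, 3→1, 18→2, 30→3, 14→2, -3→1, 24→3, 13→2, 3→2, 17→3, 29→4, 30→5, 16→3, 29→4.
So the longest increasing subsequence has length 5, e.g. 17, 18, 24, 29, 30.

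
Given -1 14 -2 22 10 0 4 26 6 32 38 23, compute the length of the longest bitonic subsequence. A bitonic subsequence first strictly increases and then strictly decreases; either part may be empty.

Let inc[i] be the LIS ending at i and dec[i] the longest strictly decreasing subsequence starting at i. inc = [1, 2, 1, 3, 2, 2, 3, 4, 4, 5, 6, 5], dec = [2, 3, 1, 3, 2, 1, 1, 2, 1, 2, 2, 1].
max_i inc[i]+dec[i]−1 = 7, with one witness -1, 14, 22, 26, 32, 38, 23.

7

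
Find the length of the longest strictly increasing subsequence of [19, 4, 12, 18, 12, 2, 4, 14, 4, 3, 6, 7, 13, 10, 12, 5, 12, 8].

6

Scanning left to right, the best length ending at each element is: 19→1, 4→1, 12→2, 18→3, 12→2, 2→1, 4→2, 14→3, 4→2, 3→2, 6→3, 7→4, 13→5, 10→5, 12→6, 5→3, 12→6, 8→5.
So the longest increasing subsequence has length 6, e.g. 2, 4, 6, 7, 10, 12.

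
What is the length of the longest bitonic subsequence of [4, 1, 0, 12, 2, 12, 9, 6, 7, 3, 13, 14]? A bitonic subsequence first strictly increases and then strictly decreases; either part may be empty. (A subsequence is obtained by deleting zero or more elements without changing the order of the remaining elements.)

6

One longest bitonic subsequence is 1, 2, 12, 9, 7, 3 (positions 2,5,6,7,9,10): it rises to 12 then falls. Length 6 is optimal.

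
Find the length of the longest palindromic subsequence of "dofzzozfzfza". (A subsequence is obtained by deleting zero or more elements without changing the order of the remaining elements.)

7

Using dp[i][j] = 2 + dp[i+1][j−1] if the ends match, else max(dp[i+1][j], dp[i][j−1]):
dp[1][12] = 7. A witness is fzzozzf at positions 3,4,5,6,7,9,10.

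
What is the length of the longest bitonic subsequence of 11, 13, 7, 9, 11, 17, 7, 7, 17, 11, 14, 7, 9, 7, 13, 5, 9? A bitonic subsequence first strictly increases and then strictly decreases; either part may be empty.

Let inc[i] be the LIS ending at i and dec[i] the longest strictly decreasing subsequence starting at i. inc = [1, 2, 1, 2, 3, 4, 1, 1, 4, 3, 4, 1, 2, 1, 4, 1, 2], dec = [4, 5, 2, 3, 4, 5, 2, 2, 5, 4, 4, 2, 3, 2, 2, 1, 1].
max_i inc[i]+dec[i]−1 = 8, with one witness 7, 9, 11, 17, 14, 9, 7, 5.

8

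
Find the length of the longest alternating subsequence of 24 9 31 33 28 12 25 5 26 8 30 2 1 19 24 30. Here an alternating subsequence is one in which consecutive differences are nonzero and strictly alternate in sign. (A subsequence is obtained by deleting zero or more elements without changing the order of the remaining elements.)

11

Track the best alternating length ending on an up-step vs a down-step at each position: up/down = 1/1, 1/2, 3/1, 3/1, 3/4, 3/4, 5/4, 1/6, 7/4, 7/8, 9/4, 1/10, 1/10, 11/10, 11/10, 11/4.
The maximum over both is 11; one such subsequence is 24, 9, 31, 12, 25, 5, 26, 8, 30, 2, 19.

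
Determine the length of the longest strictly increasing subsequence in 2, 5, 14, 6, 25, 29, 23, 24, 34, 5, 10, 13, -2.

6

One longest increasing subsequence is 2, 5, 14, 25, 29, 34 (positions 1,2,3,5,6,9), of length 6; no longer one exists.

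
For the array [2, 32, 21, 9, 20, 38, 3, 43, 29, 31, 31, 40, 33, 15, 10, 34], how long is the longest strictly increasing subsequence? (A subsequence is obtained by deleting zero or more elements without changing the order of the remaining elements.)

7

Scanning left to right, the best length ending at each element is: 2→1, 32→2, 21→2, 9→2, 20→3, 38→4, 3→2, 43→5, 29→4, 31→5, 31→5, 40→6, 33→6, 15→3, 10→3, 34→7.
So the longest increasing subsequence has length 7, e.g. 2, 9, 20, 29, 31, 33, 34.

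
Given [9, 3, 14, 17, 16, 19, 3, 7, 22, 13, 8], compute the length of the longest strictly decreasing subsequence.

4

Scanning left to right, the best length ending at each element is: 9→1, 3→2, 14→1, 17→1, 16→2, 19→1, 3→3, 7→3, 22→1, 13→3, 8→4.
So the longest decreasing subsequence has length 4, e.g. 17, 16, 13, 8.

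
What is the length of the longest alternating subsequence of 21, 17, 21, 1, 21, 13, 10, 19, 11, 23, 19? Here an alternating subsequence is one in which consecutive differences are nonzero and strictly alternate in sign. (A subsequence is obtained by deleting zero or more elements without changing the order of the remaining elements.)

Track the best alternating length ending on an up-step vs a down-step at each position: up/down = 1/1, 1/2, 3/1, 1/4, 5/1, 5/6, 5/6, 7/6, 7/8, 9/1, 9/10.
The maximum over both is 10; one such subsequence is 21, 17, 21, 1, 21, 13, 19, 11, 23, 19.

10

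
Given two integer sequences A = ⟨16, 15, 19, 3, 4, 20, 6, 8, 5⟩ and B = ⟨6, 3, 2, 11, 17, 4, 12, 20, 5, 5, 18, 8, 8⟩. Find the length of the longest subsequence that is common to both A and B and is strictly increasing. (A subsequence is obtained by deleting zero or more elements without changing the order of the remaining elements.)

For each value that appears in both, track the longest common increasing run ending there.
The best achievable length is 3; one witness is 3, 4, 20 (A-positions 4,5,6, B-positions 2,6,8).

3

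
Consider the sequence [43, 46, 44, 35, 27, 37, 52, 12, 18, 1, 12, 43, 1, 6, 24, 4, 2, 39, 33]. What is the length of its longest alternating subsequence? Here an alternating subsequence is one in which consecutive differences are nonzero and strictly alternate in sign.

Track the best alternating length ending on an up-step vs a down-step at each position: up/down = 1/1, 2/1, 2/3, 1/3, 1/3, 4/3, 4/1, 1/5, 6/5, 1/7, 8/7, 8/5, 1/9, 10/9, 10/9, 10/11, 10/11, 12/9, 12/13.
The maximum over both is 13; one such subsequence is 43, 46, 35, 37, 12, 18, 1, 12, 1, 6, 4, 39, 33.

13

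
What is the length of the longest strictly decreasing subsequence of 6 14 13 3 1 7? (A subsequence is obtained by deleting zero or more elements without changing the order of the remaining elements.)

4

One longest decreasing subsequence is 14, 13, 3, 1 (positions 2,3,4,5), of length 4; no longer one exists.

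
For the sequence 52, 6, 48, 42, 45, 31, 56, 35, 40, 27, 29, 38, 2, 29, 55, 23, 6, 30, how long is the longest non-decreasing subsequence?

5

Scanning left to right, the best length ending at each element is: 52→1, 6→1, 48→2, 42→2, 45→3, 31→2, 56→4, 35→3, 40→4, 27→2, 29→3, 38→4, 2→1, 29→4, 55→5, 23→2, 6→2, 30→5.
So the longest non-decreasing subsequence has length 5, e.g. 6, 31, 35, 40, 55.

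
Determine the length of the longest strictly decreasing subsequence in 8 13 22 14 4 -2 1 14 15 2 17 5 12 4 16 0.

5

Let dp[i] be the longest decreasing subsequence ending at position i. Then dp = [1, 1, 1, 2, 3, 4, 4, 2, 2, 4, 2, 3, 3, 4, 3, 5].
The maximum is 5; one witness is 22, 14, 4, 1, 0 at positions 3,4,5,7,16.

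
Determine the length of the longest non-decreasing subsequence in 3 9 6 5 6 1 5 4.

3

One longest non-decreasing subsequence is 3, 6, 6 (positions 1,3,5), of length 3; no longer one exists.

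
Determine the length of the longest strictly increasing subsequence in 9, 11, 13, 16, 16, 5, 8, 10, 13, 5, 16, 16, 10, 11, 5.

Scanning left to right, the best length ending at each element is: 9→1, 11→2, 13→3, 16→4, 16→4, 5→1, 8→2, 10→3, 13→4, 5→1, 16→5, 16→5, 10→3, 11→4, 5→1.
So the longest increasing subsequence has length 5, e.g. 5, 8, 10, 13, 16.

5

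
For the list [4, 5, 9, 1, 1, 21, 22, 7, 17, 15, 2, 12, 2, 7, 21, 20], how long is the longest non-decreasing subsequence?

6

Let dp[i] be the longest non-decreasing subsequence ending at position i. Then dp = [1, 2, 3, 1, 2, 4, 5, 3, 4, 4, 3, 4, 4, 5, 6, 6].
The maximum is 6; one witness is 1, 1, 2, 2, 7, 21 at positions 4,5,11,13,14,15.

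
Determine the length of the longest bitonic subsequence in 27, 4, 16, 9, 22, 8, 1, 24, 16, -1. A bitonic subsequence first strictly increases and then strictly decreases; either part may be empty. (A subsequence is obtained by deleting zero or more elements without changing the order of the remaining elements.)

6

Let inc[i] be the LIS ending at i and dec[i] the longest strictly decreasing subsequence starting at i. inc = [1, 1, 2, 2, 3, 2, 1, 4, 3, 1], dec = [6, 3, 5, 4, 4, 3, 2, 3, 2, 1].
max_i inc[i]+dec[i]−1 = 6, with one witness 27, 16, 9, 8, 1, -1.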